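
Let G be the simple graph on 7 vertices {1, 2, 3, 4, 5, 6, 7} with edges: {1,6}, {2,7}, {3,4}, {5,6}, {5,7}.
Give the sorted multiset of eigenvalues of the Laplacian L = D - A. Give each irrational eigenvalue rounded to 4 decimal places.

With the vertex order [1, 2, 3, 4, 5, 6, 7], the degrees are [1, 1, 1, 1, 2, 2, 2], giving D = diag(1, 1, 1, 1, 2, 2, 2) and L = D - A. The multiplicity of 0 as a Laplacian eigenvalue equals the number of connected components. The 2 zero eigenvalues correspond to the 2 connected components. There are 2 zeros in the spectrum, matching the 2 components.

[0, 0, 0.3820, 1.3820, 2, 2.6180, 3.6180]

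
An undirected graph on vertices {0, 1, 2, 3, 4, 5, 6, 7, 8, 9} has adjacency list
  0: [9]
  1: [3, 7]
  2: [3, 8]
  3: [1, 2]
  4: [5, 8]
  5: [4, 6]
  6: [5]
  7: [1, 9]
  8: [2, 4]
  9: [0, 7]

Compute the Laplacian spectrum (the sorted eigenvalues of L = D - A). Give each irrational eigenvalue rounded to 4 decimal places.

[0, 0.0979, 0.3820, 0.8244, 1.3820, 2, 2.6180, 3.1756, 3.6180, 3.9021]

Reading degrees in the order [0, 1, 2, 3, 4, 5, 6, 7, 8, 9] gives [1, 2, 2, 2, 2, 2, 1, 2, 2, 2]; set D = diag(1, 2, 2, 2, 2, 2, 1, 2, 2, 2) and form L = D - A. The multiplicity of 0 as a Laplacian eigenvalue equals the number of connected components. The single zero eigenvalue shows the graph is connected. By the matrix-tree theorem the graph has (1/10) * product of the nonzero eigenvalues = 1 spanning tree. The largest eigenvalue, 3.9021, is at most the vertex count 10.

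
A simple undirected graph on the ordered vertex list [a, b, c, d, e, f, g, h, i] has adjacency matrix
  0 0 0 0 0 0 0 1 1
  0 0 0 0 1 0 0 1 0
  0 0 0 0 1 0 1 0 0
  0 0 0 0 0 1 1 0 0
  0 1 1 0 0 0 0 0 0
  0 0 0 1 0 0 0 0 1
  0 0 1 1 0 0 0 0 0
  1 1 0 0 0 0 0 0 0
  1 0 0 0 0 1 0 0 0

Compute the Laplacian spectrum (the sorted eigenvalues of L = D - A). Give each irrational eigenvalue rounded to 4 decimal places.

[0, 0.4679, 0.4679, 1.6527, 1.6527, 3, 3, 3.8794, 3.8794]

Each diagonal entry of L is the vertex degree and each off-diagonal entry is -1 where an edge is present, 0 otherwise; in the order [a, b, c, d, e, f, g, h, i] the diagonal is [2, 2, 2, 2, 2, 2, 2, 2, 2]. L is symmetric positive semidefinite, so every eigenvalue is real and nonnegative. By the matrix-tree theorem the graph has (1/9) * product of the nonzero eigenvalues = 9 spanning trees. There is one zero in the spectrum, matching the 1 component.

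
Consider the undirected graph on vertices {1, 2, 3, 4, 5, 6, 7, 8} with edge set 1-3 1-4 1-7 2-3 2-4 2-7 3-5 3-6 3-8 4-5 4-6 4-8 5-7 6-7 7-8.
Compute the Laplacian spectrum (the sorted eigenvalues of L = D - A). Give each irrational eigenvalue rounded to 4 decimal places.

[0, 3, 3, 3, 3, 5, 5, 8]

Each diagonal entry of L is the vertex degree and each off-diagonal entry is -1 where an edge is present, 0 otherwise; in the order [1, 2, 3, 4, 5, 6, 7, 8] the diagonal is [3, 3, 5, 5, 3, 3, 5, 3]. Diagonalising L (or applying a numerical eigensolver to the 8x8 matrix) gives the spectrum above. The single zero eigenvalue shows the graph is connected. By the matrix-tree theorem the graph has (1/8) * product of the nonzero eigenvalues = 2025 spanning trees.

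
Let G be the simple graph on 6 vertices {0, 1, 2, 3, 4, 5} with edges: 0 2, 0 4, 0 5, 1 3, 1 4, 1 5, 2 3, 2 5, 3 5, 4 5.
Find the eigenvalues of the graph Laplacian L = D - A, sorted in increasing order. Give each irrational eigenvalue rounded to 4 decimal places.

[0, 2.3820, 2.3820, 4.6180, 4.6180, 6]

Each diagonal entry of L is the vertex degree and each off-diagonal entry is -1 where an edge is present, 0 otherwise; in the order [0, 1, 2, 3, 4, 5] the diagonal is [3, 3, 3, 3, 3, 5]. L is symmetric positive semidefinite, so every eigenvalue is real and nonnegative. There is one zero in the spectrum, matching the 1 component. The eigenvalues sum to 20, which equals trace(L) = 2|E|.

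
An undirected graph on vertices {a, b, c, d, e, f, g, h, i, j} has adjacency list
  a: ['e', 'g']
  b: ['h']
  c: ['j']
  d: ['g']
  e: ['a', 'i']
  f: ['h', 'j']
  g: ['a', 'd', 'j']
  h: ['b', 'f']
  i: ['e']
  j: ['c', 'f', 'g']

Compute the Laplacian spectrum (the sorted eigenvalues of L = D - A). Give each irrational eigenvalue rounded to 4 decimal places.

Reading degrees in the order [a, b, c, d, e, f, g, h, i, j] gives [2, 1, 1, 1, 2, 2, 3, 2, 1, 3]; set D = diag(2, 1, 1, 1, 2, 2, 3, 2, 1, 3) and form L = D - A. Diagonalising L (or applying a numerical eigensolver to the 10x10 matrix) gives the spectrum above. By the matrix-tree theorem the graph has (1/10) * product of the nonzero eigenvalues = 1 spanning tree.

[0, 0.1487, 0.3820, 0.6496, 1.3820, 1.4400, 2.6180, 3.0561, 3.6180, 4.7056]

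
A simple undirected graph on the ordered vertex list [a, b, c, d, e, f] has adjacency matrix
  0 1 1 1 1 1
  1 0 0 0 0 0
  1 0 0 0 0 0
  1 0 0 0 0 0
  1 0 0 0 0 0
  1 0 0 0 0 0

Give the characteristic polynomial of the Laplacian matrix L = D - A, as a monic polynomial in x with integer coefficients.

Each diagonal entry of L is the vertex degree and each off-diagonal entry is -1 where an edge is present, 0 otherwise; in the order [a, b, c, d, e, f] the diagonal is [5, 1, 1, 1, 1, 1]. Computing det(xI - L) by cofactor expansion (or equivalently via sum-over-permutations) gives x^6 - 10x^5 + 30x^4 - 40x^3 + 25x^2 - 6x. Since p(0) = det(-L) = 0, x divides p(x). The largest eigenvalue, 6, is at most the vertex count 6. There is one zero in the spectrum, matching the 1 component.

x^6 - 10x^5 + 30x^4 - 40x^3 + 25x^2 - 6x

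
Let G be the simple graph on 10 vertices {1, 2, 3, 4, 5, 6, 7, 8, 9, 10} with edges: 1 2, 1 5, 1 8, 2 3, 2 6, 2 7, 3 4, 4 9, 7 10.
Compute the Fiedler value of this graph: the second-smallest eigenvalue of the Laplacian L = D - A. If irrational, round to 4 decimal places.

0.2207

Reading degrees in the order [1, 2, 3, 4, 5, 6, 7, 8, 9, 10] gives [3, 4, 2, 2, 1, 1, 2, 1, 1, 1]; set D = diag(3, 4, 2, 2, 1, 1, 2, 1, 1, 1) and form L = D - A. The sorted Laplacian eigenvalues are [0, 0.2207, 0.3298, 0.7073, 1, 1.4285, 2.3268, 3.0917, 3.5074, 5.3876]; the algebraic connectivity is the second entry, 0.2207.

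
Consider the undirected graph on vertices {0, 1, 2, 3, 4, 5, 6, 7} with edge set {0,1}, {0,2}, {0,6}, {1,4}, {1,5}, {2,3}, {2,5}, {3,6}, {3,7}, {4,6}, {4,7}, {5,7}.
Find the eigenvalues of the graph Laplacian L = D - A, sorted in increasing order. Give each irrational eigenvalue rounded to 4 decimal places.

[0, 2, 2, 2, 4, 4, 4, 6]

Each diagonal entry of L is the vertex degree and each off-diagonal entry is -1 where an edge is present, 0 otherwise; in the order [0, 1, 2, 3, 4, 5, 6, 7] the diagonal is [3, 3, 3, 3, 3, 3, 3, 3]. Diagonalising L (or applying a numerical eigensolver to the 8x8 matrix) gives the spectrum above. By the matrix-tree theorem the graph has (1/8) * product of the nonzero eigenvalues = 384 spanning trees.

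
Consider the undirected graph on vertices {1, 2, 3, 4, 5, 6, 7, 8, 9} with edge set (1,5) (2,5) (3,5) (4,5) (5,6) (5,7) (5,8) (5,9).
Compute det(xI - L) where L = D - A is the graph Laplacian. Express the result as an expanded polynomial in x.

x^9 - 16x^8 + 84x^7 - 224x^6 + 350x^5 - 336x^4 + 196x^3 - 64x^2 + 9x

With the vertex order [1, 2, 3, 4, 5, 6, 7, 8, 9], the degrees are [1, 1, 1, 1, 8, 1, 1, 1, 1], giving D = diag(1, 1, 1, 1, 8, 1, 1, 1, 1) and L = D - A. L has integer entries, so p(x) = det(xI - L) has integer coefficients. Expanding the determinant yields x^9 - 16x^8 + 84x^7 - 224x^6 + 350x^5 - 336x^4 + 196x^3 - 64x^2 + 9x. The constant term is 0 because L is singular (the all-ones vector lies in its kernel). There is one zero in the spectrum, matching the 1 component. The eigenvalues sum to 16, which equals trace(L) = 2|E|.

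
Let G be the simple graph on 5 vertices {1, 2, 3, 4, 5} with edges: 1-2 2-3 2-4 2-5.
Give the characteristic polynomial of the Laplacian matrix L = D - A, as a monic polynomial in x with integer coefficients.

With the vertex order [1, 2, 3, 4, 5], the degrees are [1, 4, 1, 1, 1], giving D = diag(1, 4, 1, 1, 1) and L = D - A. L has integer entries, so p(x) = det(xI - L) has integer coefficients. Expanding the determinant yields x^5 - 8x^4 + 18x^3 - 16x^2 + 5x. The coefficient of x^4 equals -trace(L) = -8, matching the sum of degrees. The largest eigenvalue, 5, is at most the vertex count 5. The eigenvalues sum to 8, which equals trace(L) = 2|E|.

x^5 - 8x^4 + 18x^3 - 16x^2 + 5x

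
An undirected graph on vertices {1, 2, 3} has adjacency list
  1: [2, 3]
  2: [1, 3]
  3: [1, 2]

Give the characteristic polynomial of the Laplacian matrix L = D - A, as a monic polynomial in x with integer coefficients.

Reading degrees in the order [1, 2, 3] gives [2, 2, 2]; set D = diag(2, 2, 2) and form L = D - A. L has integer entries, so p(x) = det(xI - L) has integer coefficients. Expanding the determinant yields x^3 - 6x^2 + 9x. The coefficient of x^2 equals -trace(L) = -6, matching the sum of degrees. The largest eigenvalue, 3, is at most the vertex count 3.

x^3 - 6x^2 + 9x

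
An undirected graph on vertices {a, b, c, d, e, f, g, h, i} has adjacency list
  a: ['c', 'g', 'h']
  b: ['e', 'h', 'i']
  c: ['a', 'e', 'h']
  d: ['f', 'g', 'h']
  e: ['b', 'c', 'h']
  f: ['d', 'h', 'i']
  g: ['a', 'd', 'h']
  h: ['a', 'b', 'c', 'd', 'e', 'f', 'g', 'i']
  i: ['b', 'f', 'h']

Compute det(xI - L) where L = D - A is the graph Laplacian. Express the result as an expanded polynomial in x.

x^9 - 32x^8 + 428x^7 - 3136x^6 + 13786x^5 - 37232x^4 + 60276x^3 - 53424x^2 + 19845x

Each diagonal entry of L is the vertex degree and each off-diagonal entry is -1 where an edge is present, 0 otherwise; in the order [a, b, c, d, e, f, g, h, i] the diagonal is [3, 3, 3, 3, 3, 3, 3, 8, 3]. L has integer entries, so p(x) = det(xI - L) has integer coefficients. Expanding the determinant yields x^9 - 32x^8 + 428x^7 - 3136x^6 + 13786x^5 - 37232x^4 + 60276x^3 - 53424x^2 + 19845x. The constant term is 0 because L is singular (the all-ones vector lies in its kernel). The largest eigenvalue, 9, is at most the vertex count 9.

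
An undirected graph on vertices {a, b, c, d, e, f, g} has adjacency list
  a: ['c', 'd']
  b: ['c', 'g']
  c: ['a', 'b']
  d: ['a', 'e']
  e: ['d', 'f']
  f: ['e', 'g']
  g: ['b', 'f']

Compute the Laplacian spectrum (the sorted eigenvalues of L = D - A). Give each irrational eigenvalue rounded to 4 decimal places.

[0, 0.7530, 0.7530, 2.4450, 2.4450, 3.8019, 3.8019]

With the vertex order [a, b, c, d, e, f, g], the degrees are [2, 2, 2, 2, 2, 2, 2], giving D = diag(2, 2, 2, 2, 2, 2, 2) and L = D - A. Since every row of L sums to 0, the all-ones vector is in the kernel and 0 is an eigenvalue. The single zero eigenvalue shows the graph is connected. By the matrix-tree theorem the graph has (1/7) * product of the nonzero eigenvalues = 7 spanning trees.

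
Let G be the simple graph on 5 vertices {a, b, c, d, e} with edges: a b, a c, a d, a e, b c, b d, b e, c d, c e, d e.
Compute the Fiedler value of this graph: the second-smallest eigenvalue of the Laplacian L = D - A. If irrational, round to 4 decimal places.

5

Reading degrees in the order [a, b, c, d, e] gives [4, 4, 4, 4, 4]; set D = diag(4, 4, 4, 4, 4) and form L = D - A. Computing the eigenvalues of L and sorting gives [0, 5, 5, 5, 5]. The Fiedler value lambda_2 = 5 is strictly positive, so the graph is connected. The eigenvalues sum to 20, which equals trace(L) = 2|E|. By the matrix-tree theorem the graph has (1/5) * product of the nonzero eigenvalues = 125 spanning trees.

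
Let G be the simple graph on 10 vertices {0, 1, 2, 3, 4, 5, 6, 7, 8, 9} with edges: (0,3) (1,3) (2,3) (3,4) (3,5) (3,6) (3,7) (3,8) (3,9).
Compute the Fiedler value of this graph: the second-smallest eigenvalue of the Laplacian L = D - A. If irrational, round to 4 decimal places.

1

Each diagonal entry of L is the vertex degree and each off-diagonal entry is -1 where an edge is present, 0 otherwise; in the order [0, 1, 2, 3, 4, 5, 6, 7, 8, 9] the diagonal is [1, 1, 1, 9, 1, 1, 1, 1, 1, 1]. The sorted Laplacian eigenvalues are [0, 1, 1, 1, 1, 1, 1, 1, 1, 10]; the algebraic connectivity is the second entry, 1. The largest eigenvalue, 10, is at most the vertex count 10.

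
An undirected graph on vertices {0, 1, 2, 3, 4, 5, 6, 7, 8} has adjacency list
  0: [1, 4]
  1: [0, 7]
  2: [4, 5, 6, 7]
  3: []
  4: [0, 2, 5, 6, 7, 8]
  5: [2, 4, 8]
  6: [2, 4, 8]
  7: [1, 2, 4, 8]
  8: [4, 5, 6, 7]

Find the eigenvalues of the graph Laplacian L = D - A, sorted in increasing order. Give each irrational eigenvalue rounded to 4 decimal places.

Reading degrees in the order [0, 1, 2, 3, 4, 5, 6, 7, 8] gives [2, 2, 4, 0, 6, 3, 3, 4, 4]; set D = diag(2, 2, 4, 0, 6, 3, 3, 4, 4) and form L = D - A. The multiplicity of 0 as a Laplacian eigenvalue equals the number of connected components. The 2 zero eigenvalues correspond to the 2 connected components. There are 2 zeros in the spectrum, matching the 2 components.

[0, 0, 1.0783, 2.6054, 3, 4, 4, 6.2180, 7.0983]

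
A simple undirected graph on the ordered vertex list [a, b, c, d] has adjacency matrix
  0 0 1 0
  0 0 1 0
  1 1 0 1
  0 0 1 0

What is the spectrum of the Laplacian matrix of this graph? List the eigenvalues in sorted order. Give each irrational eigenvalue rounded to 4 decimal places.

Reading degrees in the order [a, b, c, d] gives [1, 1, 3, 1]; set D = diag(1, 1, 3, 1) and form L = D - A. Diagonalising L (or applying a numerical eigensolver to the 4x4 matrix) gives the spectrum above.

[0, 1, 1, 4]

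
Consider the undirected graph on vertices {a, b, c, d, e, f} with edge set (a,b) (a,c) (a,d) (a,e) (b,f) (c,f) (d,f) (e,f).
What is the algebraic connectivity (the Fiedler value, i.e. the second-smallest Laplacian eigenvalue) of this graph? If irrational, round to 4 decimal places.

Reading degrees in the order [a, b, c, d, e, f] gives [4, 2, 2, 2, 2, 4]; set D = diag(4, 2, 2, 2, 2, 4) and form L = D - A. The smallest Laplacian eigenvalue is always 0. The next one, lambda_2 = 2, measures how hard the graph is to disconnect: larger values mean better connectivity.

2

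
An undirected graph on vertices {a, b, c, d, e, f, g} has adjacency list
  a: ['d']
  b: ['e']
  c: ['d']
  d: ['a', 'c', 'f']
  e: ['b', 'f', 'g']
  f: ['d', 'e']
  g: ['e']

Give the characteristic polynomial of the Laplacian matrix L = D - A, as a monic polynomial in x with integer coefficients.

With the vertex order [a, b, c, d, e, f, g], the degrees are [1, 1, 1, 3, 3, 2, 1], giving D = diag(1, 1, 1, 3, 3, 2, 1) and L = D - A. Computing det(xI - L) by cofactor expansion (or equivalently via sum-over-permutations) gives x^7 - 12x^6 + 53x^5 - 108x^4 + 107x^3 - 48x^2 + 7x. The coefficient of x^6 equals -trace(L) = -12, matching the sum of degrees. The eigenvalues sum to 12, which equals trace(L) = 2|E|. There is one zero in the spectrum, matching the 1 component.

x^7 - 12x^6 + 53x^5 - 108x^4 + 107x^3 - 48x^2 + 7x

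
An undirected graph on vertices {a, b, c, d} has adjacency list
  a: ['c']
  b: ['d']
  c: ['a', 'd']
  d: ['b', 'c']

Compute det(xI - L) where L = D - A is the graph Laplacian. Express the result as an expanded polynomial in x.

x^4 - 6x^3 + 10x^2 - 4x

With the vertex order [a, b, c, d], the degrees are [1, 1, 2, 2], giving D = diag(1, 1, 2, 2) and L = D - A. Computing det(xI - L) by cofactor expansion (or equivalently via sum-over-permutations) gives x^4 - 6x^3 + 10x^2 - 4x. Since p(0) = det(-L) = 0, x divides p(x). The eigenvalues sum to 6, which equals trace(L) = 2|E|.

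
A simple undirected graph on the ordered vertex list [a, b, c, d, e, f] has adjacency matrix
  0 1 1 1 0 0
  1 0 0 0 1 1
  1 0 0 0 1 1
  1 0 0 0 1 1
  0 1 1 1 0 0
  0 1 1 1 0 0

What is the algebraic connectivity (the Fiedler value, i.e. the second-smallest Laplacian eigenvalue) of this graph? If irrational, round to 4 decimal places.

With the vertex order [a, b, c, d, e, f], the degrees are [3, 3, 3, 3, 3, 3], giving D = diag(3, 3, 3, 3, 3, 3) and L = D - A. Computing the eigenvalues of L and sorting gives [0, 3, 3, 3, 3, 6]. The Fiedler value lambda_2 = 3 is strictly positive, so the graph is connected. By the matrix-tree theorem the graph has (1/6) * product of the nonzero eigenvalues = 81 spanning trees.

3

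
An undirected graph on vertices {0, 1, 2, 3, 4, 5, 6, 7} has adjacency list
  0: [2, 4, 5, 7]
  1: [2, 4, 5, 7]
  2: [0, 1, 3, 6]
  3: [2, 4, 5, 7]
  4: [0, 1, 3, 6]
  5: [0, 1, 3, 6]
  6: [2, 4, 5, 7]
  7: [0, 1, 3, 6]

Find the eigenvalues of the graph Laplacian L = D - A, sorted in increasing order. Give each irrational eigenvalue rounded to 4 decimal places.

[0, 4, 4, 4, 4, 4, 4, 8]

Reading degrees in the order [0, 1, 2, 3, 4, 5, 6, 7] gives [4, 4, 4, 4, 4, 4, 4, 4]; set D = diag(4, 4, 4, 4, 4, 4, 4, 4) and form L = D - A. Since every row of L sums to 0, the all-ones vector is in the kernel and 0 is an eigenvalue. The single zero eigenvalue shows the graph is connected.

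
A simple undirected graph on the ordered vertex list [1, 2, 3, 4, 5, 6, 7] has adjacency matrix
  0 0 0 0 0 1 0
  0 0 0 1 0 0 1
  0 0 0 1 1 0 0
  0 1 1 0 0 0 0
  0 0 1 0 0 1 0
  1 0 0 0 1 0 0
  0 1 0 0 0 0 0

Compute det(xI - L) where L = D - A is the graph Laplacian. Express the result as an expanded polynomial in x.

Reading degrees in the order [1, 2, 3, 4, 5, 6, 7] gives [1, 2, 2, 2, 2, 2, 1]; set D = diag(1, 2, 2, 2, 2, 2, 1) and form L = D - A. L has integer entries, so p(x) = det(xI - L) has integer coefficients. Expanding the determinant yields x^7 - 12x^6 + 55x^5 - 120x^4 + 126x^3 - 56x^2 + 7x. Since p(0) = det(-L) = 0, x divides p(x).

x^7 - 12x^6 + 55x^5 - 120x^4 + 126x^3 - 56x^2 + 7x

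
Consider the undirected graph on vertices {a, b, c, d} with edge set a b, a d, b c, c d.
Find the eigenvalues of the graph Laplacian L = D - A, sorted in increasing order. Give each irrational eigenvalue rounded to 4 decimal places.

Reading degrees in the order [a, b, c, d] gives [2, 2, 2, 2]; set D = diag(2, 2, 2, 2) and form L = D - A. L is symmetric positive semidefinite, so every eigenvalue is real and nonnegative.

[0, 2, 2, 4]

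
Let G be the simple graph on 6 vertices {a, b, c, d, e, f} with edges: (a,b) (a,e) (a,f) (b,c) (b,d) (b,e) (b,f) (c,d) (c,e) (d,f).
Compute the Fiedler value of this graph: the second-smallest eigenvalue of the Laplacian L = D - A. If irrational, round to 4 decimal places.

Reading degrees in the order [a, b, c, d, e, f] gives [3, 5, 3, 3, 3, 3]; set D = diag(3, 5, 3, 3, 3, 3) and form L = D - A. The smallest Laplacian eigenvalue is always 0. The next one, lambda_2 = 2.3820, measures how hard the graph is to disconnect: larger values mean better connectivity. The eigenvalues sum to 20, which equals trace(L) = 2|E|.

2.3820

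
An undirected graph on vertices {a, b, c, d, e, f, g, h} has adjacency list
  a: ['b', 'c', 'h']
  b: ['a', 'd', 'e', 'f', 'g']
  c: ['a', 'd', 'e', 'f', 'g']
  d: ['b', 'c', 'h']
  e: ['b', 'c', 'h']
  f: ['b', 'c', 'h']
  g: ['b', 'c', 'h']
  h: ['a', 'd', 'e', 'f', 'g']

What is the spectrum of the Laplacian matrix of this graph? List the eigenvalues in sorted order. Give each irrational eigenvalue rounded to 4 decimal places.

Reading degrees in the order [a, b, c, d, e, f, g, h] gives [3, 5, 5, 3, 3, 3, 3, 5]; set D = diag(3, 5, 5, 3, 3, 3, 3, 5) and form L = D - A. The multiplicity of 0 as a Laplacian eigenvalue equals the number of connected components. The single zero eigenvalue shows the graph is connected. The eigenvalues sum to 30, which equals trace(L) = 2|E|.

[0, 3, 3, 3, 3, 5, 5, 8]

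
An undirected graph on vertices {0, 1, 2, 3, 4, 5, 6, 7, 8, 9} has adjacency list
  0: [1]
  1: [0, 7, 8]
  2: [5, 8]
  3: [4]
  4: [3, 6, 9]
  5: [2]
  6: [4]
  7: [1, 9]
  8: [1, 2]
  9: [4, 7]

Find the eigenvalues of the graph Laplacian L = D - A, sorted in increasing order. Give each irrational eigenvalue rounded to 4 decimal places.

Each diagonal entry of L is the vertex degree and each off-diagonal entry is -1 where an edge is present, 0 otherwise; in the order [0, 1, 2, 3, 4, 5, 6, 7, 8, 9] the diagonal is [1, 3, 2, 1, 3, 1, 1, 2, 2, 2]. Diagonalising L (or applying a numerical eigensolver to the 10x10 matrix) gives the spectrum above.

[0, 0.1257, 0.4097, 1, 1, 1.4295, 2.4234, 3.0954, 4.0925, 4.4238]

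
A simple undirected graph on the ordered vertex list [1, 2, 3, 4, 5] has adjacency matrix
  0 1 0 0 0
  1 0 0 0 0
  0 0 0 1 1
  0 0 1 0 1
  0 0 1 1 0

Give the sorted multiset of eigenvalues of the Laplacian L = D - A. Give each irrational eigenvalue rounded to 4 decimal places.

[0, 0, 2, 3, 3]

Each diagonal entry of L is the vertex degree and each off-diagonal entry is -1 where an edge is present, 0 otherwise; in the order [1, 2, 3, 4, 5] the diagonal is [1, 1, 2, 2, 2]. L is symmetric positive semidefinite, so every eigenvalue is real and nonnegative. The 2 zero eigenvalues correspond to the 2 connected components. The eigenvalues sum to 8, which equals trace(L) = 2|E|. There are 2 zeros in the spectrum, matching the 2 components.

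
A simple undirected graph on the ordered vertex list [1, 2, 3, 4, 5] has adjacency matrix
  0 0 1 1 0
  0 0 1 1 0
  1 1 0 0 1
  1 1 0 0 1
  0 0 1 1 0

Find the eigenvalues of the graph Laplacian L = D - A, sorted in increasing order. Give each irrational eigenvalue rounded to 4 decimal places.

With the vertex order [1, 2, 3, 4, 5], the degrees are [2, 2, 3, 3, 2], giving D = diag(2, 2, 3, 3, 2) and L = D - A. L is symmetric positive semidefinite, so every eigenvalue is real and nonnegative. There is one zero in the spectrum, matching the 1 component.

[0, 2, 2, 3, 5]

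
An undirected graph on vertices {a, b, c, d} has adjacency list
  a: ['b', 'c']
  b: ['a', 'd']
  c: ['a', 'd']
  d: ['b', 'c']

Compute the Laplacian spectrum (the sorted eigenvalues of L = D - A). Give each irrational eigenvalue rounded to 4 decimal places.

[0, 2, 2, 4]

Reading degrees in the order [a, b, c, d] gives [2, 2, 2, 2]; set D = diag(2, 2, 2, 2) and form L = D - A. Since every row of L sums to 0, the all-ones vector is in the kernel and 0 is an eigenvalue. By the matrix-tree theorem the graph has (1/4) * product of the nonzero eigenvalues = 4 spanning trees. The largest eigenvalue, 4, is at most the vertex count 4.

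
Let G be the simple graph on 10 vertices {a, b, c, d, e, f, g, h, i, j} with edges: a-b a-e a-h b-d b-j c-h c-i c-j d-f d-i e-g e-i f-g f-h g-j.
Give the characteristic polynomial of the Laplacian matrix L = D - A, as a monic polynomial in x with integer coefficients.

x^10 - 30x^9 + 390x^8 - 2880x^7 + 13305x^6 - 39882x^5 + 77640x^4 - 94800x^3 + 66000x^2 - 20000x

With the vertex order [a, b, c, d, e, f, g, h, i, j], the degrees are [3, 3, 3, 3, 3, 3, 3, 3, 3, 3], giving D = diag(3, 3, 3, 3, 3, 3, 3, 3, 3, 3) and L = D - A. Computing det(xI - L) by cofactor expansion (or equivalently via sum-over-permutations) gives x^10 - 30x^9 + 390x^8 - 2880x^7 + 13305x^6 - 39882x^5 + 77640x^4 - 94800x^3 + 66000x^2 - 20000x. Since p(0) = det(-L) = 0, x divides p(x). There is one zero in the spectrum, matching the 1 component.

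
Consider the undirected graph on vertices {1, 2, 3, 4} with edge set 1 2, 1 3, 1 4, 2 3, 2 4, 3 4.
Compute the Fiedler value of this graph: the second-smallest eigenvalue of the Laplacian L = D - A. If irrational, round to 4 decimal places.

Reading degrees in the order [1, 2, 3, 4] gives [3, 3, 3, 3]; set D = diag(3, 3, 3, 3) and form L = D - A. Computing the eigenvalues of L and sorting gives [0, 4, 4, 4]. The Fiedler value lambda_2 = 4 is strictly positive, so the graph is connected.

4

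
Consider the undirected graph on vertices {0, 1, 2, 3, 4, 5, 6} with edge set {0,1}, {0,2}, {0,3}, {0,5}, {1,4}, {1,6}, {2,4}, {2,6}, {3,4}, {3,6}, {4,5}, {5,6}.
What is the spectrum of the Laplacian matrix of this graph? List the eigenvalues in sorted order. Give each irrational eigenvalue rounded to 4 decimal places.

[0, 3, 3, 3, 4, 4, 7]

Reading degrees in the order [0, 1, 2, 3, 4, 5, 6] gives [4, 3, 3, 3, 4, 3, 4]; set D = diag(4, 3, 3, 3, 4, 3, 4) and form L = D - A. The multiplicity of 0 as a Laplacian eigenvalue equals the number of connected components. The single zero eigenvalue shows the graph is connected. By the matrix-tree theorem the graph has (1/7) * product of the nonzero eigenvalues = 432 spanning trees.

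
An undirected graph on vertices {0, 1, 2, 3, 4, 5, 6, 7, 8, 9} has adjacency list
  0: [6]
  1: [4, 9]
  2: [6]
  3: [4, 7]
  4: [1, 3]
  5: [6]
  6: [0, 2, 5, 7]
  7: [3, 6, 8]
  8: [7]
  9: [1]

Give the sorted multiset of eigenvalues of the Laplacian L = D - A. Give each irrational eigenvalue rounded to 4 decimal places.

[0, 0.1473, 0.5085, 1, 1, 1, 2.1053, 3.1771, 3.7773, 5.2844]

With the vertex order [0, 1, 2, 3, 4, 5, 6, 7, 8, 9], the degrees are [1, 2, 1, 2, 2, 1, 4, 3, 1, 1], giving D = diag(1, 2, 1, 2, 2, 1, 4, 3, 1, 1) and L = D - A. Since every row of L sums to 0, the all-ones vector is in the kernel and 0 is an eigenvalue. There is one zero in the spectrum, matching the 1 component. By the matrix-tree theorem the graph has (1/10) * product of the nonzero eigenvalues = 1 spanning tree.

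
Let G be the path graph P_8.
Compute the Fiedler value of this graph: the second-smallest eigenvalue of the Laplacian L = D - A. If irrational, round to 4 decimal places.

The graph has 8 vertices and degree multiset [2, 2, 2, 2, 2, 2, 1, 1]; D is the diagonal matrix of degrees and L = D - A. The smallest Laplacian eigenvalue is always 0. The next one, lambda_2 = 0.1522, measures how hard the graph is to disconnect: larger values mean better connectivity. There is one zero in the spectrum, matching the 1 component. The eigenvalues sum to 14, which equals trace(L) = 2|E|.

0.1522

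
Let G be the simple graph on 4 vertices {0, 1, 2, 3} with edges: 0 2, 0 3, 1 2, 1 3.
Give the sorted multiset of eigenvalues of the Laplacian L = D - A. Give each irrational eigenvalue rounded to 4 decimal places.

Each diagonal entry of L is the vertex degree and each off-diagonal entry is -1 where an edge is present, 0 otherwise; in the order [0, 1, 2, 3] the diagonal is [2, 2, 2, 2]. Since every row of L sums to 0, the all-ones vector is in the kernel and 0 is an eigenvalue. The single zero eigenvalue shows the graph is connected.

[0, 2, 2, 4]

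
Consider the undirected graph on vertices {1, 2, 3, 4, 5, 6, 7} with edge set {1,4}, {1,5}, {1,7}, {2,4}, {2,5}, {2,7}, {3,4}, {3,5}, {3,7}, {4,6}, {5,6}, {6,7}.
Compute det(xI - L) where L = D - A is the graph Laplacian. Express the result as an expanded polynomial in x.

x^7 - 24x^6 + 234x^5 - 1192x^4 + 3357x^3 - 4968x^2 + 3024x

With the vertex order [1, 2, 3, 4, 5, 6, 7], the degrees are [3, 3, 3, 4, 4, 3, 4], giving D = diag(3, 3, 3, 4, 4, 3, 4) and L = D - A. L has integer entries, so p(x) = det(xI - L) has integer coefficients. Expanding the determinant yields x^7 - 24x^6 + 234x^5 - 1192x^4 + 3357x^3 - 4968x^2 + 3024x. The constant term is 0 because L is singular (the all-ones vector lies in its kernel). The largest eigenvalue, 7, is at most the vertex count 7.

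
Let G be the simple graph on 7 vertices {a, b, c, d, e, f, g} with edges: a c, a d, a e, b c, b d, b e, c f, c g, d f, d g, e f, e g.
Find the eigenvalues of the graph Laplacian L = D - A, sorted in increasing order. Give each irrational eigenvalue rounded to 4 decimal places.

Reading degrees in the order [a, b, c, d, e, f, g] gives [3, 3, 4, 4, 4, 3, 3]; set D = diag(3, 3, 4, 4, 4, 3, 3) and form L = D - A. The multiplicity of 0 as a Laplacian eigenvalue equals the number of connected components. By the matrix-tree theorem the graph has (1/7) * product of the nonzero eigenvalues = 432 spanning trees.

[0, 3, 3, 3, 4, 4, 7]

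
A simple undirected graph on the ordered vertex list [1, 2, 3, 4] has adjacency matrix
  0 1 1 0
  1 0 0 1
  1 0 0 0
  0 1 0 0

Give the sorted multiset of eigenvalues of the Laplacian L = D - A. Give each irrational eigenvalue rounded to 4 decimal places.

Each diagonal entry of L is the vertex degree and each off-diagonal entry is -1 where an edge is present, 0 otherwise; in the order [1, 2, 3, 4] the diagonal is [2, 2, 1, 1]. L is symmetric positive semidefinite, so every eigenvalue is real and nonnegative. The single zero eigenvalue shows the graph is connected. There is one zero in the spectrum, matching the 1 component.

[0, 0.5858, 2, 3.4142]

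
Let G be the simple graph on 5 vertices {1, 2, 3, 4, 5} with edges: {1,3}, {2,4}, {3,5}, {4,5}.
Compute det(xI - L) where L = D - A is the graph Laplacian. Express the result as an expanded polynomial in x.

x^5 - 8x^4 + 21x^3 - 20x^2 + 5x

Each diagonal entry of L is the vertex degree and each off-diagonal entry is -1 where an edge is present, 0 otherwise; in the order [1, 2, 3, 4, 5] the diagonal is [1, 1, 2, 2, 2]. Computing det(xI - L) by cofactor expansion (or equivalently via sum-over-permutations) gives x^5 - 8x^4 + 21x^3 - 20x^2 + 5x. The coefficient of x^4 equals -trace(L) = -8, matching the sum of degrees.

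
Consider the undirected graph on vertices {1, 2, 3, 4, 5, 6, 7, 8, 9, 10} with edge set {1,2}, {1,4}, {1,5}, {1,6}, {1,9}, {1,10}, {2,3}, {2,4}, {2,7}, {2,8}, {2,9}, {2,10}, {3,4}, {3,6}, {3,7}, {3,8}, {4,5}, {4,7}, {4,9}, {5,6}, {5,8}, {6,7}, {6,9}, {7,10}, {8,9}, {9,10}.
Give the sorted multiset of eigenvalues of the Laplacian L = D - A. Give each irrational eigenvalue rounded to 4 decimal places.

With the vertex order [1, 2, 3, 4, 5, 6, 7, 8, 9, 10], the degrees are [6, 7, 5, 6, 4, 5, 5, 4, 6, 4], giving D = diag(6, 7, 5, 6, 4, 5, 5, 4, 6, 4) and L = D - A. L is symmetric positive semidefinite, so every eigenvalue is real and nonnegative. The single zero eigenvalue shows the graph is connected.

[0, 3.0843, 3.7709, 3.9652, 5.2625, 5.4265, 6.3885, 7.2693, 8.2207, 8.6121]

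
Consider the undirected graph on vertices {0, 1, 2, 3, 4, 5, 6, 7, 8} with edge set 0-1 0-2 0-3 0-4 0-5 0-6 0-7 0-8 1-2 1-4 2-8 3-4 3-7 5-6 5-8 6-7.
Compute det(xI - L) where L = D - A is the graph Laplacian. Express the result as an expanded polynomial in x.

Each diagonal entry of L is the vertex degree and each off-diagonal entry is -1 where an edge is present, 0 otherwise; in the order [0, 1, 2, 3, 4, 5, 6, 7, 8] the diagonal is [8, 3, 3, 3, 3, 3, 3, 3, 3]. L has integer entries, so p(x) = det(xI - L) has integer coefficients. Expanding the determinant yields x^9 - 32x^8 + 428x^7 - 3136x^6 + 13786x^5 - 37232x^4 + 60276x^3 - 53424x^2 + 19845x. Since p(0) = det(-L) = 0, x divides p(x).

x^9 - 32x^8 + 428x^7 - 3136x^6 + 13786x^5 - 37232x^4 + 60276x^3 - 53424x^2 + 19845x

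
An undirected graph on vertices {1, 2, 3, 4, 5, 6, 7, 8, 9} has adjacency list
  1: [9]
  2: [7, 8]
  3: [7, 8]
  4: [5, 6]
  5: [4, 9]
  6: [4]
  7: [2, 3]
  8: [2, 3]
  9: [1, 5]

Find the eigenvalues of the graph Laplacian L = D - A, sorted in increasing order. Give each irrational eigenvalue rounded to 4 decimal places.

Each diagonal entry of L is the vertex degree and each off-diagonal entry is -1 where an edge is present, 0 otherwise; in the order [1, 2, 3, 4, 5, 6, 7, 8, 9] the diagonal is [1, 2, 2, 2, 2, 1, 2, 2, 2]. The multiplicity of 0 as a Laplacian eigenvalue equals the number of connected components. The 2 zero eigenvalues correspond to the 2 connected components. The eigenvalues sum to 16, which equals trace(L) = 2|E|.

[0, 0, 0.3820, 1.3820, 2, 2, 2.6180, 3.6180, 4]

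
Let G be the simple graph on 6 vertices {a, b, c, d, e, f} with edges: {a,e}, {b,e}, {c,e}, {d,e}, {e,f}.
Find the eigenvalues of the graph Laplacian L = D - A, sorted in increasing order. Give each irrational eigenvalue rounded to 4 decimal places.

[0, 1, 1, 1, 1, 6]

With the vertex order [a, b, c, d, e, f], the degrees are [1, 1, 1, 1, 5, 1], giving D = diag(1, 1, 1, 1, 5, 1) and L = D - A. Diagonalising L (or applying a numerical eigensolver to the 6x6 matrix) gives the spectrum above. There is one zero in the spectrum, matching the 1 component.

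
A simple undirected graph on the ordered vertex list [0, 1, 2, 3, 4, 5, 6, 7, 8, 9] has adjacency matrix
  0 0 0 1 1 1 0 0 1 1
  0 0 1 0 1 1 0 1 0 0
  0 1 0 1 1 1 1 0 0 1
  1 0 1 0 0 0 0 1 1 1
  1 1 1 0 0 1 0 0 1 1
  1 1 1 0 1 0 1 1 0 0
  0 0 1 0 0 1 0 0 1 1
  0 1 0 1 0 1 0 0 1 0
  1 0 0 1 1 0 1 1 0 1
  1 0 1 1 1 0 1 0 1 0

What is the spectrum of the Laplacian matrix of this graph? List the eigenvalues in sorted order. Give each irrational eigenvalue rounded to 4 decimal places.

[0, 3.0071, 3.5528, 4.1559, 5.2487, 6, 6.4758, 7.2526, 8.0607, 8.2465]

Reading degrees in the order [0, 1, 2, 3, 4, 5, 6, 7, 8, 9] gives [5, 4, 6, 5, 6, 6, 4, 4, 6, 6]; set D = diag(5, 4, 6, 5, 6, 6, 4, 4, 6, 6) and form L = D - A. L is symmetric positive semidefinite, so every eigenvalue is real and nonnegative. The largest eigenvalue, 8.2465, is at most the vertex count 10. By the matrix-tree theorem the graph has (1/10) * product of the nonzero eigenvalues = 436524 spanning trees.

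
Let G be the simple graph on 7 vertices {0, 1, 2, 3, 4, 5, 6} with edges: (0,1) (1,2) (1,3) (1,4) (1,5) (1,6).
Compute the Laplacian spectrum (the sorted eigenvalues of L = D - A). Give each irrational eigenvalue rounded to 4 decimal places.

Each diagonal entry of L is the vertex degree and each off-diagonal entry is -1 where an edge is present, 0 otherwise; in the order [0, 1, 2, 3, 4, 5, 6] the diagonal is [1, 6, 1, 1, 1, 1, 1]. Diagonalising L (or applying a numerical eigensolver to the 7x7 matrix) gives the spectrum above. By the matrix-tree theorem the graph has (1/7) * product of the nonzero eigenvalues = 1 spanning tree.

[0, 1, 1, 1, 1, 1, 7]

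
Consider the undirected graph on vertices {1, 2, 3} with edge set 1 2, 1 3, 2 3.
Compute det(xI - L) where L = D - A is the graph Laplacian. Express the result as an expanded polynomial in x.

x^3 - 6x^2 + 9x

With the vertex order [1, 2, 3], the degrees are [2, 2, 2], giving D = diag(2, 2, 2) and L = D - A. The eigenvalues of L are [0, 3, 3]; the characteristic polynomial is the product of (x - lambda_i), which multiplies out to x^3 - 6x^2 + 9x. The coefficient of x^2 equals -trace(L) = -6, matching the sum of degrees. By the matrix-tree theorem the graph has (1/3) * product of the nonzero eigenvalues = 3 spanning trees.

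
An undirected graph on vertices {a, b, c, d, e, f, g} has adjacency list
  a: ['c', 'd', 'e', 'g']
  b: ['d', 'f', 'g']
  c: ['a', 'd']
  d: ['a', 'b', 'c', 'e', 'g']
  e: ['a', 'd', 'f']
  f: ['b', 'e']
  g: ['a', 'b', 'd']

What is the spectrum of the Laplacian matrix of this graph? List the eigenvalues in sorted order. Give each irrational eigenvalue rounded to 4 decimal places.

[0, 1.3530, 2.1875, 2.8262, 4.1920, 5.2891, 6.1522]

Reading degrees in the order [a, b, c, d, e, f, g] gives [4, 3, 2, 5, 3, 2, 3]; set D = diag(4, 3, 2, 5, 3, 2, 3) and form L = D - A. The multiplicity of 0 as a Laplacian eigenvalue equals the number of connected components. The single zero eigenvalue shows the graph is connected. The eigenvalues sum to 22, which equals trace(L) = 2|E|.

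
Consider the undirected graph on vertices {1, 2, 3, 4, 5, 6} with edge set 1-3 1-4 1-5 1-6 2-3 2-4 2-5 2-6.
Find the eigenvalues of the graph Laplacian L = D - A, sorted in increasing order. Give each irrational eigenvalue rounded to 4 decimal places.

[0, 2, 2, 2, 4, 6]

Each diagonal entry of L is the vertex degree and each off-diagonal entry is -1 where an edge is present, 0 otherwise; in the order [1, 2, 3, 4, 5, 6] the diagonal is [4, 4, 2, 2, 2, 2]. Since every row of L sums to 0, the all-ones vector is in the kernel and 0 is an eigenvalue. There is one zero in the spectrum, matching the 1 component. By the matrix-tree theorem the graph has (1/6) * product of the nonzero eigenvalues = 32 spanning trees.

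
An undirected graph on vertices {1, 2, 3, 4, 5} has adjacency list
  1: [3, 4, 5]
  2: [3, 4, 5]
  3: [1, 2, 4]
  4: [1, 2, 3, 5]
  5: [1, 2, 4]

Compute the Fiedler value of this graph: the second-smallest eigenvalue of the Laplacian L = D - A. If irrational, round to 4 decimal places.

3

With the vertex order [1, 2, 3, 4, 5], the degrees are [3, 3, 3, 4, 3], giving D = diag(3, 3, 3, 4, 3) and L = D - A. Computing the eigenvalues of L and sorting gives [0, 3, 3, 5, 5]. The Fiedler value lambda_2 = 3 is strictly positive, so the graph is connected. By the matrix-tree theorem the graph has (1/5) * product of the nonzero eigenvalues = 45 spanning trees.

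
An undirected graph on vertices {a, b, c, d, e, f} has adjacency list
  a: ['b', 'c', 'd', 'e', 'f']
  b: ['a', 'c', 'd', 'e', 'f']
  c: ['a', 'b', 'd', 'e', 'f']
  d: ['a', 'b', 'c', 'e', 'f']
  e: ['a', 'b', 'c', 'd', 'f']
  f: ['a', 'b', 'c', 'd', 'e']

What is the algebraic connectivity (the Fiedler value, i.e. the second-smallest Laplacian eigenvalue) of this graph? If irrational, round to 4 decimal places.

6

With the vertex order [a, b, c, d, e, f], the degrees are [5, 5, 5, 5, 5, 5], giving D = diag(5, 5, 5, 5, 5, 5) and L = D - A. The sorted Laplacian eigenvalues are [0, 6, 6, 6, 6, 6]; the algebraic connectivity is the second entry, 6. By the matrix-tree theorem the graph has (1/6) * product of the nonzero eigenvalues = 1296 spanning trees.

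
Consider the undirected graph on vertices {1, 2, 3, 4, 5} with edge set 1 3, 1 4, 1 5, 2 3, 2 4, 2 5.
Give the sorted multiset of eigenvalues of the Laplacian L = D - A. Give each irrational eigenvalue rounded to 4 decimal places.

[0, 2, 2, 3, 5]

With the vertex order [1, 2, 3, 4, 5], the degrees are [3, 3, 2, 2, 2], giving D = diag(3, 3, 2, 2, 2) and L = D - A. Diagonalising L (or applying a numerical eigensolver to the 5x5 matrix) gives the spectrum above. The largest eigenvalue, 5, is at most the vertex count 5.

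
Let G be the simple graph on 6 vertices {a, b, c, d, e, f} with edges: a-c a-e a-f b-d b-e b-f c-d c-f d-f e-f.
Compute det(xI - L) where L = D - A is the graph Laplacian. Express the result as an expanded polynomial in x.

With the vertex order [a, b, c, d, e, f], the degrees are [3, 3, 3, 3, 3, 5], giving D = diag(3, 3, 3, 3, 3, 5) and L = D - A. L has integer entries, so p(x) = det(xI - L) has integer coefficients. Expanding the determinant yields x^6 - 20x^5 + 155x^4 - 580x^3 + 1045x^2 - 726x. The coefficient of x^5 equals -trace(L) = -20, matching the sum of degrees.

x^6 - 20x^5 + 155x^4 - 580x^3 + 1045x^2 - 726x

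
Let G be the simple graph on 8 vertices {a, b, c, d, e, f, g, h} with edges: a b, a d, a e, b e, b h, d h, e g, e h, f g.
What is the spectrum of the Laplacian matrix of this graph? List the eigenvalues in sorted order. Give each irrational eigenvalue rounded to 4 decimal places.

[0, 0, 0.4384, 2, 2.5858, 3, 4.5616, 5.4142]

Each diagonal entry of L is the vertex degree and each off-diagonal entry is -1 where an edge is present, 0 otherwise; in the order [a, b, c, d, e, f, g, h] the diagonal is [3, 3, 0, 2, 4, 1, 2, 3]. Since every row of L sums to 0, the all-ones vector is in the kernel and 0 is an eigenvalue. The 2 zero eigenvalues correspond to the 2 connected components. The largest eigenvalue, 5.4142, is at most the vertex count 8.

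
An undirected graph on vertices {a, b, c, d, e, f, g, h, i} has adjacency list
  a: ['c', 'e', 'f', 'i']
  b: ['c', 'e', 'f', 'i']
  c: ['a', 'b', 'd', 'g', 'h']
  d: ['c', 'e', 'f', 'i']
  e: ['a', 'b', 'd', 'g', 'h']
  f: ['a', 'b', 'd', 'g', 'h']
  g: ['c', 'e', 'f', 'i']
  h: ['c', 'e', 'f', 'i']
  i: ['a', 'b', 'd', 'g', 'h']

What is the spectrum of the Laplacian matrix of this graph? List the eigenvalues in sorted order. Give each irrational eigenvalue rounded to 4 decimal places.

With the vertex order [a, b, c, d, e, f, g, h, i], the degrees are [4, 4, 5, 4, 5, 5, 4, 4, 5], giving D = diag(4, 4, 5, 4, 5, 5, 4, 4, 5) and L = D - A. The multiplicity of 0 as a Laplacian eigenvalue equals the number of connected components. The largest eigenvalue, 9, is at most the vertex count 9.

[0, 4, 4, 4, 4, 5, 5, 5, 9]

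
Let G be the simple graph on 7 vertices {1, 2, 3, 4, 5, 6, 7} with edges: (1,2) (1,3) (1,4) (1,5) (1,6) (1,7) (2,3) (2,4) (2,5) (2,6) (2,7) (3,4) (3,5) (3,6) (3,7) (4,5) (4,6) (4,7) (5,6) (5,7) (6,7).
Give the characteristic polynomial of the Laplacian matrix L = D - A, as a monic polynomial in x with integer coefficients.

x^7 - 42x^6 + 735x^5 - 6860x^4 + 36015x^3 - 100842x^2 + 117649x

Reading degrees in the order [1, 2, 3, 4, 5, 6, 7] gives [6, 6, 6, 6, 6, 6, 6]; set D = diag(6, 6, 6, 6, 6, 6, 6) and form L = D - A. Computing det(xI - L) by cofactor expansion (or equivalently via sum-over-permutations) gives x^7 - 42x^6 + 735x^5 - 6860x^4 + 36015x^3 - 100842x^2 + 117649x. The constant term is 0 because L is singular (the all-ones vector lies in its kernel). There is one zero in the spectrum, matching the 1 component.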